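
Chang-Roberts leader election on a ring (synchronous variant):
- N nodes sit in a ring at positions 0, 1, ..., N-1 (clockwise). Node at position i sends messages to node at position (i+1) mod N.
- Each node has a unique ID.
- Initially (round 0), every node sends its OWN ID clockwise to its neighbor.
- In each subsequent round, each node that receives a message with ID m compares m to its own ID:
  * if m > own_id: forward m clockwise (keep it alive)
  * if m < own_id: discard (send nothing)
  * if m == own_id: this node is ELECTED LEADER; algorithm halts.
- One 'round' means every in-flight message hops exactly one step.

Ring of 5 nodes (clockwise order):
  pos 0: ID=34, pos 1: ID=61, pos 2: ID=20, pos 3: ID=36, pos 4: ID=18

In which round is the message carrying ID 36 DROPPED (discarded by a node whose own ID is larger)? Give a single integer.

Round 1: pos1(id61) recv 34: drop; pos2(id20) recv 61: fwd; pos3(id36) recv 20: drop; pos4(id18) recv 36: fwd; pos0(id34) recv 18: drop
Round 2: pos3(id36) recv 61: fwd; pos0(id34) recv 36: fwd
Round 3: pos4(id18) recv 61: fwd; pos1(id61) recv 36: drop
Round 4: pos0(id34) recv 61: fwd
Round 5: pos1(id61) recv 61: ELECTED
Message ID 36 originates at pos 3; dropped at pos 1 in round 3

Answer: 3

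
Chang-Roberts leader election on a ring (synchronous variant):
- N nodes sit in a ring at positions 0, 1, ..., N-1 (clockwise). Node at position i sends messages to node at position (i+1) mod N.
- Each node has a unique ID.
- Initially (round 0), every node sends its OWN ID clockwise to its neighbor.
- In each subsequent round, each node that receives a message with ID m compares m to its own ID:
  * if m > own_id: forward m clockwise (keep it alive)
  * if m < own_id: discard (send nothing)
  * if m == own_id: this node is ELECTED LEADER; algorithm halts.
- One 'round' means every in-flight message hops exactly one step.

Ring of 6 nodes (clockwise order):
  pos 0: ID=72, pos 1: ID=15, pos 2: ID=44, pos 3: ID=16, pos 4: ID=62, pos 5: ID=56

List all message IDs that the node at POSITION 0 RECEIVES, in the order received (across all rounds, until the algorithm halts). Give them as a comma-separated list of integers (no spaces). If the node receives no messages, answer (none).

Round 1: pos1(id15) recv 72: fwd; pos2(id44) recv 15: drop; pos3(id16) recv 44: fwd; pos4(id62) recv 16: drop; pos5(id56) recv 62: fwd; pos0(id72) recv 56: drop
Round 2: pos2(id44) recv 72: fwd; pos4(id62) recv 44: drop; pos0(id72) recv 62: drop
Round 3: pos3(id16) recv 72: fwd
Round 4: pos4(id62) recv 72: fwd
Round 5: pos5(id56) recv 72: fwd
Round 6: pos0(id72) recv 72: ELECTED

Answer: 56,62,72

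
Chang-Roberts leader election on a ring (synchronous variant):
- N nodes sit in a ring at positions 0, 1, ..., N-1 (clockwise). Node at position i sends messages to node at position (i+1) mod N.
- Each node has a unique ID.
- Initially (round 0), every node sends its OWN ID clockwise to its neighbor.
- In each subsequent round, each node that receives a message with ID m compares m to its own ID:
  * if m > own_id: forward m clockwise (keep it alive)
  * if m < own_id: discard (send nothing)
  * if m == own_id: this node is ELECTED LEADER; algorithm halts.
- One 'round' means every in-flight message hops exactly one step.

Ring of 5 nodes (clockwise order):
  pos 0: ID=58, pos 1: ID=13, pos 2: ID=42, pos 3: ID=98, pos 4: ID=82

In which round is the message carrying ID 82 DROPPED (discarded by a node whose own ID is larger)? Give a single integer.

Round 1: pos1(id13) recv 58: fwd; pos2(id42) recv 13: drop; pos3(id98) recv 42: drop; pos4(id82) recv 98: fwd; pos0(id58) recv 82: fwd
Round 2: pos2(id42) recv 58: fwd; pos0(id58) recv 98: fwd; pos1(id13) recv 82: fwd
Round 3: pos3(id98) recv 58: drop; pos1(id13) recv 98: fwd; pos2(id42) recv 82: fwd
Round 4: pos2(id42) recv 98: fwd; pos3(id98) recv 82: drop
Round 5: pos3(id98) recv 98: ELECTED
Message ID 82 originates at pos 4; dropped at pos 3 in round 4

Answer: 4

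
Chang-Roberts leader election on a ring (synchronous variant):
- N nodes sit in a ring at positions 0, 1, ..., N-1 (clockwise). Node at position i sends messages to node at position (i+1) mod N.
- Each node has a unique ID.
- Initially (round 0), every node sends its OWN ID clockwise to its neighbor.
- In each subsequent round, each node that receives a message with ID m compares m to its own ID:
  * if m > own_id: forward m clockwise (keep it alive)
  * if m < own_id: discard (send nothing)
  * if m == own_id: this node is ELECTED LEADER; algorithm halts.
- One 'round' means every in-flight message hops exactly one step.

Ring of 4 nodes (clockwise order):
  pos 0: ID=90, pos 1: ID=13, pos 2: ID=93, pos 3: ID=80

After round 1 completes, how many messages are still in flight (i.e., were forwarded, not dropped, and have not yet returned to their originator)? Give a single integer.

Round 1: pos1(id13) recv 90: fwd; pos2(id93) recv 13: drop; pos3(id80) recv 93: fwd; pos0(id90) recv 80: drop
After round 1: 2 messages still in flight

Answer: 2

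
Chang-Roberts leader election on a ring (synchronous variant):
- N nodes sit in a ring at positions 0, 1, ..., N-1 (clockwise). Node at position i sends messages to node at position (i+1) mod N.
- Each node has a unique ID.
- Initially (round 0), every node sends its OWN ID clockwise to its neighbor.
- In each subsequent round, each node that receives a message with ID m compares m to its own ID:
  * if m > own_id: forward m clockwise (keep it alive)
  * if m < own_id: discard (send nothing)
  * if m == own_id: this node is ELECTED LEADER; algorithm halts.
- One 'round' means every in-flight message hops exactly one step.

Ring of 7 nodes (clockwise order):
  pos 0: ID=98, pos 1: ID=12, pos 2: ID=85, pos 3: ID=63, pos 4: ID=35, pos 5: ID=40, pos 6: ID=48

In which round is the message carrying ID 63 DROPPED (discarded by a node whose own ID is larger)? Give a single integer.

Answer: 4

Derivation:
Round 1: pos1(id12) recv 98: fwd; pos2(id85) recv 12: drop; pos3(id63) recv 85: fwd; pos4(id35) recv 63: fwd; pos5(id40) recv 35: drop; pos6(id48) recv 40: drop; pos0(id98) recv 48: drop
Round 2: pos2(id85) recv 98: fwd; pos4(id35) recv 85: fwd; pos5(id40) recv 63: fwd
Round 3: pos3(id63) recv 98: fwd; pos5(id40) recv 85: fwd; pos6(id48) recv 63: fwd
Round 4: pos4(id35) recv 98: fwd; pos6(id48) recv 85: fwd; pos0(id98) recv 63: drop
Round 5: pos5(id40) recv 98: fwd; pos0(id98) recv 85: drop
Round 6: pos6(id48) recv 98: fwd
Round 7: pos0(id98) recv 98: ELECTED
Message ID 63 originates at pos 3; dropped at pos 0 in round 4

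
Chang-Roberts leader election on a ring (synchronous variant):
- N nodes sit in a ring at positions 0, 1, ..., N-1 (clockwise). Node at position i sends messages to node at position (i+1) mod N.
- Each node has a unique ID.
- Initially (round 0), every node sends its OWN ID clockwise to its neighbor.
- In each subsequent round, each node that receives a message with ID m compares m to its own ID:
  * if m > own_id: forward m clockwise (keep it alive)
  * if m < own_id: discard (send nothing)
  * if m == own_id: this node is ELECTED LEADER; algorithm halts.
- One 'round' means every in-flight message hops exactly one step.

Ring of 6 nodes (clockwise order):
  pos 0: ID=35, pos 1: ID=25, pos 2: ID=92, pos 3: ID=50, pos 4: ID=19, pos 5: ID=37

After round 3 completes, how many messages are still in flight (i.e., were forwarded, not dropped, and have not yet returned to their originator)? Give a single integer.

Answer: 2

Derivation:
Round 1: pos1(id25) recv 35: fwd; pos2(id92) recv 25: drop; pos3(id50) recv 92: fwd; pos4(id19) recv 50: fwd; pos5(id37) recv 19: drop; pos0(id35) recv 37: fwd
Round 2: pos2(id92) recv 35: drop; pos4(id19) recv 92: fwd; pos5(id37) recv 50: fwd; pos1(id25) recv 37: fwd
Round 3: pos5(id37) recv 92: fwd; pos0(id35) recv 50: fwd; pos2(id92) recv 37: drop
After round 3: 2 messages still in flight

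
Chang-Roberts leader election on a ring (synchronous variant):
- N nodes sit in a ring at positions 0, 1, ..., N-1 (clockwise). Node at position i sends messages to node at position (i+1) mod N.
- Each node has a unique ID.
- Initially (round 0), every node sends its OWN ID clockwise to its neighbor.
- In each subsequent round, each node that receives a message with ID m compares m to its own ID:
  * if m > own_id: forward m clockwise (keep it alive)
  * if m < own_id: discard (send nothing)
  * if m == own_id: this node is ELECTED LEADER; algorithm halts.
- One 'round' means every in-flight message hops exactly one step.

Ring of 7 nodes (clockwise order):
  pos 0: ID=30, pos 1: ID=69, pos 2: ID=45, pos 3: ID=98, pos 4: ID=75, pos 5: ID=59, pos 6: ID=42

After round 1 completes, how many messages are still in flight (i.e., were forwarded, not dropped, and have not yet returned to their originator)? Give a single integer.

Answer: 5

Derivation:
Round 1: pos1(id69) recv 30: drop; pos2(id45) recv 69: fwd; pos3(id98) recv 45: drop; pos4(id75) recv 98: fwd; pos5(id59) recv 75: fwd; pos6(id42) recv 59: fwd; pos0(id30) recv 42: fwd
After round 1: 5 messages still in flight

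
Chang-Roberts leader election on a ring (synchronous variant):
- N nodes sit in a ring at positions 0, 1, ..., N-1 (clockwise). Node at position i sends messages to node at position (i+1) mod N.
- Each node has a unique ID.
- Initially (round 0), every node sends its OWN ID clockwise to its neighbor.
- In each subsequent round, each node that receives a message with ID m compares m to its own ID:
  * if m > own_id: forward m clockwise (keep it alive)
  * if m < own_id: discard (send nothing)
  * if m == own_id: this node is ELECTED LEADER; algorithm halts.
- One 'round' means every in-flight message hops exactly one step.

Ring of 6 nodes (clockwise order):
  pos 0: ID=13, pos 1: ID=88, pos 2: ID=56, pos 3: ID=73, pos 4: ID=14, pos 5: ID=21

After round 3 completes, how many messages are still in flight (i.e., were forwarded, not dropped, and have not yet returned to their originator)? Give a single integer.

Answer: 2

Derivation:
Round 1: pos1(id88) recv 13: drop; pos2(id56) recv 88: fwd; pos3(id73) recv 56: drop; pos4(id14) recv 73: fwd; pos5(id21) recv 14: drop; pos0(id13) recv 21: fwd
Round 2: pos3(id73) recv 88: fwd; pos5(id21) recv 73: fwd; pos1(id88) recv 21: drop
Round 3: pos4(id14) recv 88: fwd; pos0(id13) recv 73: fwd
After round 3: 2 messages still in flight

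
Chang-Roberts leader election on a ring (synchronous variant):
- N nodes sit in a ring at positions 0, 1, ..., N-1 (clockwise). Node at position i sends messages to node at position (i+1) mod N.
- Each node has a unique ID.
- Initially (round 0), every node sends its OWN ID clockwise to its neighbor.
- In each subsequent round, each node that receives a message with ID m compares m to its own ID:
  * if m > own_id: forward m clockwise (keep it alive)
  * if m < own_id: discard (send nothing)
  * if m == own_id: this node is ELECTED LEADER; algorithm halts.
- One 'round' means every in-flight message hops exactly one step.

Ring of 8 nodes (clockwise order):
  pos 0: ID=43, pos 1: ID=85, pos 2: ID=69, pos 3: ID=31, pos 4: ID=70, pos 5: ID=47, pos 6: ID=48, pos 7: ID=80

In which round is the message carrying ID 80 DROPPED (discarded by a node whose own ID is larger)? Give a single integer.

Answer: 2

Derivation:
Round 1: pos1(id85) recv 43: drop; pos2(id69) recv 85: fwd; pos3(id31) recv 69: fwd; pos4(id70) recv 31: drop; pos5(id47) recv 70: fwd; pos6(id48) recv 47: drop; pos7(id80) recv 48: drop; pos0(id43) recv 80: fwd
Round 2: pos3(id31) recv 85: fwd; pos4(id70) recv 69: drop; pos6(id48) recv 70: fwd; pos1(id85) recv 80: drop
Round 3: pos4(id70) recv 85: fwd; pos7(id80) recv 70: drop
Round 4: pos5(id47) recv 85: fwd
Round 5: pos6(id48) recv 85: fwd
Round 6: pos7(id80) recv 85: fwd
Round 7: pos0(id43) recv 85: fwd
Round 8: pos1(id85) recv 85: ELECTED
Message ID 80 originates at pos 7; dropped at pos 1 in round 2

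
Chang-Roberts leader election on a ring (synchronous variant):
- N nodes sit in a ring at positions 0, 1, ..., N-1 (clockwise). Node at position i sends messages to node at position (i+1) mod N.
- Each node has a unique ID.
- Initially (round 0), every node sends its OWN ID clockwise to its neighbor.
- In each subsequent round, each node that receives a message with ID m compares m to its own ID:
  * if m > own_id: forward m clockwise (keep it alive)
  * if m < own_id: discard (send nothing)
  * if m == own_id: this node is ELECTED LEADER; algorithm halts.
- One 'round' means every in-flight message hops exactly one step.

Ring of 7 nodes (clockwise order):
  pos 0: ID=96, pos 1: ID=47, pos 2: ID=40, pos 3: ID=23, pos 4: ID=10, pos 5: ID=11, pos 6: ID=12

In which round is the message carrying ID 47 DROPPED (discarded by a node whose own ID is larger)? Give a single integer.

Answer: 6

Derivation:
Round 1: pos1(id47) recv 96: fwd; pos2(id40) recv 47: fwd; pos3(id23) recv 40: fwd; pos4(id10) recv 23: fwd; pos5(id11) recv 10: drop; pos6(id12) recv 11: drop; pos0(id96) recv 12: drop
Round 2: pos2(id40) recv 96: fwd; pos3(id23) recv 47: fwd; pos4(id10) recv 40: fwd; pos5(id11) recv 23: fwd
Round 3: pos3(id23) recv 96: fwd; pos4(id10) recv 47: fwd; pos5(id11) recv 40: fwd; pos6(id12) recv 23: fwd
Round 4: pos4(id10) recv 96: fwd; pos5(id11) recv 47: fwd; pos6(id12) recv 40: fwd; pos0(id96) recv 23: drop
Round 5: pos5(id11) recv 96: fwd; pos6(id12) recv 47: fwd; pos0(id96) recv 40: drop
Round 6: pos6(id12) recv 96: fwd; pos0(id96) recv 47: drop
Round 7: pos0(id96) recv 96: ELECTED
Message ID 47 originates at pos 1; dropped at pos 0 in round 6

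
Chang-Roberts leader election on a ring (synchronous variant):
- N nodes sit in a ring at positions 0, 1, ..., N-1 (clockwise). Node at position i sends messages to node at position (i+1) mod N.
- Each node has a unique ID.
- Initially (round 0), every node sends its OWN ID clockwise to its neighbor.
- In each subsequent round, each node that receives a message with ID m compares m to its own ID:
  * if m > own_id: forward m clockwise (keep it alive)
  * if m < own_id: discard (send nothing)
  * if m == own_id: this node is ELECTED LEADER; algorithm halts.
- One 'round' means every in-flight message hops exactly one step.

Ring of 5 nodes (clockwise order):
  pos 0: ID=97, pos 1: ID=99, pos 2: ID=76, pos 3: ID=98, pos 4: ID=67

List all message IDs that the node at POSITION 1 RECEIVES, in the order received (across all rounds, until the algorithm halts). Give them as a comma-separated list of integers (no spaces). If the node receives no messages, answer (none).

Round 1: pos1(id99) recv 97: drop; pos2(id76) recv 99: fwd; pos3(id98) recv 76: drop; pos4(id67) recv 98: fwd; pos0(id97) recv 67: drop
Round 2: pos3(id98) recv 99: fwd; pos0(id97) recv 98: fwd
Round 3: pos4(id67) recv 99: fwd; pos1(id99) recv 98: drop
Round 4: pos0(id97) recv 99: fwd
Round 5: pos1(id99) recv 99: ELECTED

Answer: 97,98,99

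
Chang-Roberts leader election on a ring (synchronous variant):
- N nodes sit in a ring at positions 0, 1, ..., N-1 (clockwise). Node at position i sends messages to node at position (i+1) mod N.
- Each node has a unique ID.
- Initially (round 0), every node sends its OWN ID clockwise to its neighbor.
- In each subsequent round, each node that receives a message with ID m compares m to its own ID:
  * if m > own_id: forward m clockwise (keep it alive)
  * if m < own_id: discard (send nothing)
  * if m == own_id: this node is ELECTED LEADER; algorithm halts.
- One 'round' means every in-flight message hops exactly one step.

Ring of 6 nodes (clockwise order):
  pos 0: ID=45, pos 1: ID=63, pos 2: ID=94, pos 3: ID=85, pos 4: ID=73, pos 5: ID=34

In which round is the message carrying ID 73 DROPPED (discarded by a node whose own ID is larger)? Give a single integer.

Round 1: pos1(id63) recv 45: drop; pos2(id94) recv 63: drop; pos3(id85) recv 94: fwd; pos4(id73) recv 85: fwd; pos5(id34) recv 73: fwd; pos0(id45) recv 34: drop
Round 2: pos4(id73) recv 94: fwd; pos5(id34) recv 85: fwd; pos0(id45) recv 73: fwd
Round 3: pos5(id34) recv 94: fwd; pos0(id45) recv 85: fwd; pos1(id63) recv 73: fwd
Round 4: pos0(id45) recv 94: fwd; pos1(id63) recv 85: fwd; pos2(id94) recv 73: drop
Round 5: pos1(id63) recv 94: fwd; pos2(id94) recv 85: drop
Round 6: pos2(id94) recv 94: ELECTED
Message ID 73 originates at pos 4; dropped at pos 2 in round 4

Answer: 4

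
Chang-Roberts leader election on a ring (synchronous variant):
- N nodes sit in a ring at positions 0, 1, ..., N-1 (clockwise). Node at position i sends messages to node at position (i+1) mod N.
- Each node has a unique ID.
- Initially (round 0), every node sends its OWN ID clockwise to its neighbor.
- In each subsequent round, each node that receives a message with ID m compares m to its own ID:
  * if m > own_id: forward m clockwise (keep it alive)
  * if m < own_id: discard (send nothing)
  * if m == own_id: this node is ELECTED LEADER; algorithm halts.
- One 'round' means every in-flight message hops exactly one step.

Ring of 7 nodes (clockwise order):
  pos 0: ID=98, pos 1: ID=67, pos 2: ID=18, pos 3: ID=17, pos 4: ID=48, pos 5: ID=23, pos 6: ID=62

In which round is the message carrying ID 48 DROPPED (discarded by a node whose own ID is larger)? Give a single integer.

Round 1: pos1(id67) recv 98: fwd; pos2(id18) recv 67: fwd; pos3(id17) recv 18: fwd; pos4(id48) recv 17: drop; pos5(id23) recv 48: fwd; pos6(id62) recv 23: drop; pos0(id98) recv 62: drop
Round 2: pos2(id18) recv 98: fwd; pos3(id17) recv 67: fwd; pos4(id48) recv 18: drop; pos6(id62) recv 48: drop
Round 3: pos3(id17) recv 98: fwd; pos4(id48) recv 67: fwd
Round 4: pos4(id48) recv 98: fwd; pos5(id23) recv 67: fwd
Round 5: pos5(id23) recv 98: fwd; pos6(id62) recv 67: fwd
Round 6: pos6(id62) recv 98: fwd; pos0(id98) recv 67: drop
Round 7: pos0(id98) recv 98: ELECTED
Message ID 48 originates at pos 4; dropped at pos 6 in round 2

Answer: 2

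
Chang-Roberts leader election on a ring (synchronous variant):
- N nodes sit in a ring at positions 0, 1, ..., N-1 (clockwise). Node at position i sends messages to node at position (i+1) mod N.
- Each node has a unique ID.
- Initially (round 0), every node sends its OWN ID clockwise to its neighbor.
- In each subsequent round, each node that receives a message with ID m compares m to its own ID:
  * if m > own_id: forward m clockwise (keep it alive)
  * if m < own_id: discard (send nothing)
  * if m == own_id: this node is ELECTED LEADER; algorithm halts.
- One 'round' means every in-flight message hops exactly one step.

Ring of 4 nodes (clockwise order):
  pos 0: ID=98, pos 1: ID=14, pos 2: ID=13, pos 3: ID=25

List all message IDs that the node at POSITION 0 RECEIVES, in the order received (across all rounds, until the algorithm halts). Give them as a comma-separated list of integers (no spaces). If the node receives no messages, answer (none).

Round 1: pos1(id14) recv 98: fwd; pos2(id13) recv 14: fwd; pos3(id25) recv 13: drop; pos0(id98) recv 25: drop
Round 2: pos2(id13) recv 98: fwd; pos3(id25) recv 14: drop
Round 3: pos3(id25) recv 98: fwd
Round 4: pos0(id98) recv 98: ELECTED

Answer: 25,98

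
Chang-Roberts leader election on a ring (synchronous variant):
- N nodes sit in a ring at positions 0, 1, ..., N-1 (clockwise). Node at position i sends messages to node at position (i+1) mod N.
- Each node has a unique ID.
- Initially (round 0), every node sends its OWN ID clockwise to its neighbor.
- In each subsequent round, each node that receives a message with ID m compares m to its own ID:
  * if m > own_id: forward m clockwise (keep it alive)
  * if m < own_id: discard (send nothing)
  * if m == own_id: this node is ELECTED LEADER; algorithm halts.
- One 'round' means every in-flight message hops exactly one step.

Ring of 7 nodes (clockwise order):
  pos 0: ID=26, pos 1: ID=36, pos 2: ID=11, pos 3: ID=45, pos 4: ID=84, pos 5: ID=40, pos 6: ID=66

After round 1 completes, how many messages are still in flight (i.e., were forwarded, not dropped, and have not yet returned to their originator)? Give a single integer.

Round 1: pos1(id36) recv 26: drop; pos2(id11) recv 36: fwd; pos3(id45) recv 11: drop; pos4(id84) recv 45: drop; pos5(id40) recv 84: fwd; pos6(id66) recv 40: drop; pos0(id26) recv 66: fwd
After round 1: 3 messages still in flight

Answer: 3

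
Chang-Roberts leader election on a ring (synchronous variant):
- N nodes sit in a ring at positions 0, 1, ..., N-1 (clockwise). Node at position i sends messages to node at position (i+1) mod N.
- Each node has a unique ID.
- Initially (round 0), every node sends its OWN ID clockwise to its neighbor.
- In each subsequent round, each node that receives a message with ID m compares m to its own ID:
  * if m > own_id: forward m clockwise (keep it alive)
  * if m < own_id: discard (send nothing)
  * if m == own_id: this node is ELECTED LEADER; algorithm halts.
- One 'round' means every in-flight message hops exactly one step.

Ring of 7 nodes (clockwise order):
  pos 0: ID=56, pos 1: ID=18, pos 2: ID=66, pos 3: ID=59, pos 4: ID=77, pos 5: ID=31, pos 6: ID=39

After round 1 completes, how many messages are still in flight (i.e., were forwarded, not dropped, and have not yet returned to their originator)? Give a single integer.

Round 1: pos1(id18) recv 56: fwd; pos2(id66) recv 18: drop; pos3(id59) recv 66: fwd; pos4(id77) recv 59: drop; pos5(id31) recv 77: fwd; pos6(id39) recv 31: drop; pos0(id56) recv 39: drop
After round 1: 3 messages still in flight

Answer: 3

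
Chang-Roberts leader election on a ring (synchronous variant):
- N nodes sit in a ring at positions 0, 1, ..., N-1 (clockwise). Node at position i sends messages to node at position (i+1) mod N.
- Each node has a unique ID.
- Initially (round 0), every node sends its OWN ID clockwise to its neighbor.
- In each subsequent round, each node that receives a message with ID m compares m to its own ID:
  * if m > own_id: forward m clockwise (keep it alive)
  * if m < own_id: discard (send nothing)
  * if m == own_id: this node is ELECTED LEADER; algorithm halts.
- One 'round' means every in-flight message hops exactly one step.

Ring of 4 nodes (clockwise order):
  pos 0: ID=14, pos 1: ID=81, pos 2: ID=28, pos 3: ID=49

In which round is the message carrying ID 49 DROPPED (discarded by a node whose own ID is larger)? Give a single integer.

Answer: 2

Derivation:
Round 1: pos1(id81) recv 14: drop; pos2(id28) recv 81: fwd; pos3(id49) recv 28: drop; pos0(id14) recv 49: fwd
Round 2: pos3(id49) recv 81: fwd; pos1(id81) recv 49: drop
Round 3: pos0(id14) recv 81: fwd
Round 4: pos1(id81) recv 81: ELECTED
Message ID 49 originates at pos 3; dropped at pos 1 in round 2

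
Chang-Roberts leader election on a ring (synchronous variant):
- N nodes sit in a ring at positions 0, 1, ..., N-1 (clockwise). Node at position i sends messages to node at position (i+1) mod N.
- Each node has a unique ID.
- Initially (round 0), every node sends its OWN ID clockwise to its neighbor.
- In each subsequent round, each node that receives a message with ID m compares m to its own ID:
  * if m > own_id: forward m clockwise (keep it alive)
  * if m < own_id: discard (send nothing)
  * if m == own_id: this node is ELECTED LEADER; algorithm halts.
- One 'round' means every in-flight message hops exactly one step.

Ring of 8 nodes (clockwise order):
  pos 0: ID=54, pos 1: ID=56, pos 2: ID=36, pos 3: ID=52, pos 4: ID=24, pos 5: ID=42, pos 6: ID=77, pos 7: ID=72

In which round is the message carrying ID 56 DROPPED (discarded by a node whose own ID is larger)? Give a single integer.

Round 1: pos1(id56) recv 54: drop; pos2(id36) recv 56: fwd; pos3(id52) recv 36: drop; pos4(id24) recv 52: fwd; pos5(id42) recv 24: drop; pos6(id77) recv 42: drop; pos7(id72) recv 77: fwd; pos0(id54) recv 72: fwd
Round 2: pos3(id52) recv 56: fwd; pos5(id42) recv 52: fwd; pos0(id54) recv 77: fwd; pos1(id56) recv 72: fwd
Round 3: pos4(id24) recv 56: fwd; pos6(id77) recv 52: drop; pos1(id56) recv 77: fwd; pos2(id36) recv 72: fwd
Round 4: pos5(id42) recv 56: fwd; pos2(id36) recv 77: fwd; pos3(id52) recv 72: fwd
Round 5: pos6(id77) recv 56: drop; pos3(id52) recv 77: fwd; pos4(id24) recv 72: fwd
Round 6: pos4(id24) recv 77: fwd; pos5(id42) recv 72: fwd
Round 7: pos5(id42) recv 77: fwd; pos6(id77) recv 72: drop
Round 8: pos6(id77) recv 77: ELECTED
Message ID 56 originates at pos 1; dropped at pos 6 in round 5

Answer: 5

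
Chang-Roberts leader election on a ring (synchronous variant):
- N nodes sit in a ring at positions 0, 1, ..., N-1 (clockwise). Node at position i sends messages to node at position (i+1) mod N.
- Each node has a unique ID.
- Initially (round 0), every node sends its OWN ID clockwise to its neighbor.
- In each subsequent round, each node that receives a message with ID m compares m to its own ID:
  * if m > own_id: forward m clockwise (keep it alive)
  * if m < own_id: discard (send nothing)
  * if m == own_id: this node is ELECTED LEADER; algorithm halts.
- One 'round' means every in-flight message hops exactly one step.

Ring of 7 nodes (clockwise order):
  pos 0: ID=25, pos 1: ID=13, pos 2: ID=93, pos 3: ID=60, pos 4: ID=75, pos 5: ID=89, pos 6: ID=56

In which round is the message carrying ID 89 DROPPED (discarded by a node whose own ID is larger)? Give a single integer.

Answer: 4

Derivation:
Round 1: pos1(id13) recv 25: fwd; pos2(id93) recv 13: drop; pos3(id60) recv 93: fwd; pos4(id75) recv 60: drop; pos5(id89) recv 75: drop; pos6(id56) recv 89: fwd; pos0(id25) recv 56: fwd
Round 2: pos2(id93) recv 25: drop; pos4(id75) recv 93: fwd; pos0(id25) recv 89: fwd; pos1(id13) recv 56: fwd
Round 3: pos5(id89) recv 93: fwd; pos1(id13) recv 89: fwd; pos2(id93) recv 56: drop
Round 4: pos6(id56) recv 93: fwd; pos2(id93) recv 89: drop
Round 5: pos0(id25) recv 93: fwd
Round 6: pos1(id13) recv 93: fwd
Round 7: pos2(id93) recv 93: ELECTED
Message ID 89 originates at pos 5; dropped at pos 2 in round 4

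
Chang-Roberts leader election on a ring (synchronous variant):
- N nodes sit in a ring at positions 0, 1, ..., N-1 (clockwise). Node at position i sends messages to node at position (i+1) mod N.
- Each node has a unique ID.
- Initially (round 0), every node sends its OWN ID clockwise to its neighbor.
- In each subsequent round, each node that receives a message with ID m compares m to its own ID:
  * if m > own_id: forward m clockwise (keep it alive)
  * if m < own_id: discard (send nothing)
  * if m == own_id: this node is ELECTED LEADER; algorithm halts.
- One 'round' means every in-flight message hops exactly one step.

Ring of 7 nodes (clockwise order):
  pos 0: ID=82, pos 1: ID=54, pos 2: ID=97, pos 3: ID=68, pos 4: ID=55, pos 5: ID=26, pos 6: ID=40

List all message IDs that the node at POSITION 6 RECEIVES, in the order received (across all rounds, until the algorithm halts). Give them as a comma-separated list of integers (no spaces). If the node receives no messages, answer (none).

Round 1: pos1(id54) recv 82: fwd; pos2(id97) recv 54: drop; pos3(id68) recv 97: fwd; pos4(id55) recv 68: fwd; pos5(id26) recv 55: fwd; pos6(id40) recv 26: drop; pos0(id82) recv 40: drop
Round 2: pos2(id97) recv 82: drop; pos4(id55) recv 97: fwd; pos5(id26) recv 68: fwd; pos6(id40) recv 55: fwd
Round 3: pos5(id26) recv 97: fwd; pos6(id40) recv 68: fwd; pos0(id82) recv 55: drop
Round 4: pos6(id40) recv 97: fwd; pos0(id82) recv 68: drop
Round 5: pos0(id82) recv 97: fwd
Round 6: pos1(id54) recv 97: fwd
Round 7: pos2(id97) recv 97: ELECTED

Answer: 26,55,68,97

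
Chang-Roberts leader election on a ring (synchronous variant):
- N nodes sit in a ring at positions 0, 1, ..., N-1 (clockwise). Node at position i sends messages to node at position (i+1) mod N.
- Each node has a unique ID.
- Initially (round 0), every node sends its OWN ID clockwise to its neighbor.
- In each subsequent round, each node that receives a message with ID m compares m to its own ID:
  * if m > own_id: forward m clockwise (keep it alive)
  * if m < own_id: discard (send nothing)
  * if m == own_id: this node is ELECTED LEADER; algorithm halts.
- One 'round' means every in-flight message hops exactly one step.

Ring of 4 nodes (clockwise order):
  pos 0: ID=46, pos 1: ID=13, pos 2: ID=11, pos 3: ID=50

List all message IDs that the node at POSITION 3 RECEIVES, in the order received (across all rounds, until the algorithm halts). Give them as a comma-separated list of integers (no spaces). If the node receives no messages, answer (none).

Answer: 11,13,46,50

Derivation:
Round 1: pos1(id13) recv 46: fwd; pos2(id11) recv 13: fwd; pos3(id50) recv 11: drop; pos0(id46) recv 50: fwd
Round 2: pos2(id11) recv 46: fwd; pos3(id50) recv 13: drop; pos1(id13) recv 50: fwd
Round 3: pos3(id50) recv 46: drop; pos2(id11) recv 50: fwd
Round 4: pos3(id50) recv 50: ELECTED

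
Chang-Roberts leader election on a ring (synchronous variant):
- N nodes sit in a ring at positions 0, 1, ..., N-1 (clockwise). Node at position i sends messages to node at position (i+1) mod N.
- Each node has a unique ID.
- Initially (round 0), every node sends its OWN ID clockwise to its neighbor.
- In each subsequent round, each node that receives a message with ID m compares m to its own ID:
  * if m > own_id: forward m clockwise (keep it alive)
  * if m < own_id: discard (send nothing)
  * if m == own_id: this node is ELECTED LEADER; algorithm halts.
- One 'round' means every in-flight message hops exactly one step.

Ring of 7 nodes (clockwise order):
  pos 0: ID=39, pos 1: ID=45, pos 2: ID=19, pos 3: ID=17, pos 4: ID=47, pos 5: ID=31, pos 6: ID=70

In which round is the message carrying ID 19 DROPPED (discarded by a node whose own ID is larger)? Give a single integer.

Round 1: pos1(id45) recv 39: drop; pos2(id19) recv 45: fwd; pos3(id17) recv 19: fwd; pos4(id47) recv 17: drop; pos5(id31) recv 47: fwd; pos6(id70) recv 31: drop; pos0(id39) recv 70: fwd
Round 2: pos3(id17) recv 45: fwd; pos4(id47) recv 19: drop; pos6(id70) recv 47: drop; pos1(id45) recv 70: fwd
Round 3: pos4(id47) recv 45: drop; pos2(id19) recv 70: fwd
Round 4: pos3(id17) recv 70: fwd
Round 5: pos4(id47) recv 70: fwd
Round 6: pos5(id31) recv 70: fwd
Round 7: pos6(id70) recv 70: ELECTED
Message ID 19 originates at pos 2; dropped at pos 4 in round 2

Answer: 2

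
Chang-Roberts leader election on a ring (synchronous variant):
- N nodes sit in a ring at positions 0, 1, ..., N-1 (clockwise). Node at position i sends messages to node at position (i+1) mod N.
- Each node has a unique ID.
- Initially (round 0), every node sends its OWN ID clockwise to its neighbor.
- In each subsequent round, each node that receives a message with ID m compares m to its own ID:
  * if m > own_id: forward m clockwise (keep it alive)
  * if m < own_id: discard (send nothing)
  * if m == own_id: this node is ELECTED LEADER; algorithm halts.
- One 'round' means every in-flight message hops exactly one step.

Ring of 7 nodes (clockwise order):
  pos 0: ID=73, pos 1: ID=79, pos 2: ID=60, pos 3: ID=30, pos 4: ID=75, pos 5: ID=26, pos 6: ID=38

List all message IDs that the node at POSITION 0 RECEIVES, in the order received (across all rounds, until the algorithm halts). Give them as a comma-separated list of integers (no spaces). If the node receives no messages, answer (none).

Answer: 38,75,79

Derivation:
Round 1: pos1(id79) recv 73: drop; pos2(id60) recv 79: fwd; pos3(id30) recv 60: fwd; pos4(id75) recv 30: drop; pos5(id26) recv 75: fwd; pos6(id38) recv 26: drop; pos0(id73) recv 38: drop
Round 2: pos3(id30) recv 79: fwd; pos4(id75) recv 60: drop; pos6(id38) recv 75: fwd
Round 3: pos4(id75) recv 79: fwd; pos0(id73) recv 75: fwd
Round 4: pos5(id26) recv 79: fwd; pos1(id79) recv 75: drop
Round 5: pos6(id38) recv 79: fwd
Round 6: pos0(id73) recv 79: fwd
Round 7: pos1(id79) recv 79: ELECTED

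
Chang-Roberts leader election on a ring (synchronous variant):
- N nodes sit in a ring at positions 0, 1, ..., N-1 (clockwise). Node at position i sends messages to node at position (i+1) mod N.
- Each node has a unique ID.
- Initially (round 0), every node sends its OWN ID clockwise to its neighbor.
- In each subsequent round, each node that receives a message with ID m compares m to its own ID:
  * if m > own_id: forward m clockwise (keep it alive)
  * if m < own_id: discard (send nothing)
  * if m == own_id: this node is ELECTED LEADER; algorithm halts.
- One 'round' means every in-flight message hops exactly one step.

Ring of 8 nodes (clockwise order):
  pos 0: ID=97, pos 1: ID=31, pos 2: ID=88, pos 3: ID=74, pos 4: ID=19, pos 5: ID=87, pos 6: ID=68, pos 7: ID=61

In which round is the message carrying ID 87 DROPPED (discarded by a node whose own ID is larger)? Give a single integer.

Answer: 3

Derivation:
Round 1: pos1(id31) recv 97: fwd; pos2(id88) recv 31: drop; pos3(id74) recv 88: fwd; pos4(id19) recv 74: fwd; pos5(id87) recv 19: drop; pos6(id68) recv 87: fwd; pos7(id61) recv 68: fwd; pos0(id97) recv 61: drop
Round 2: pos2(id88) recv 97: fwd; pos4(id19) recv 88: fwd; pos5(id87) recv 74: drop; pos7(id61) recv 87: fwd; pos0(id97) recv 68: drop
Round 3: pos3(id74) recv 97: fwd; pos5(id87) recv 88: fwd; pos0(id97) recv 87: drop
Round 4: pos4(id19) recv 97: fwd; pos6(id68) recv 88: fwd
Round 5: pos5(id87) recv 97: fwd; pos7(id61) recv 88: fwd
Round 6: pos6(id68) recv 97: fwd; pos0(id97) recv 88: drop
Round 7: pos7(id61) recv 97: fwd
Round 8: pos0(id97) recv 97: ELECTED
Message ID 87 originates at pos 5; dropped at pos 0 in round 3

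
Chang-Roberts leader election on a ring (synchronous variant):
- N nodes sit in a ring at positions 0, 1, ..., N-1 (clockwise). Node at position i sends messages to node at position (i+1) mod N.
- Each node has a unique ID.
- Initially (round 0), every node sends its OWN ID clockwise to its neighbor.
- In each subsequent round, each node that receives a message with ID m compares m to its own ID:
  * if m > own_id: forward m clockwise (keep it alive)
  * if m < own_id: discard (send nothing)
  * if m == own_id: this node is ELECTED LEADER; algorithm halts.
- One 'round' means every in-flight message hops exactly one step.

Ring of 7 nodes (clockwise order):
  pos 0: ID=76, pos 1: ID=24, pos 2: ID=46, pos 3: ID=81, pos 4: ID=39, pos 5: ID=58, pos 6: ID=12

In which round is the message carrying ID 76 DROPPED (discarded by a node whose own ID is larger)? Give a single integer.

Round 1: pos1(id24) recv 76: fwd; pos2(id46) recv 24: drop; pos3(id81) recv 46: drop; pos4(id39) recv 81: fwd; pos5(id58) recv 39: drop; pos6(id12) recv 58: fwd; pos0(id76) recv 12: drop
Round 2: pos2(id46) recv 76: fwd; pos5(id58) recv 81: fwd; pos0(id76) recv 58: drop
Round 3: pos3(id81) recv 76: drop; pos6(id12) recv 81: fwd
Round 4: pos0(id76) recv 81: fwd
Round 5: pos1(id24) recv 81: fwd
Round 6: pos2(id46) recv 81: fwd
Round 7: pos3(id81) recv 81: ELECTED
Message ID 76 originates at pos 0; dropped at pos 3 in round 3

Answer: 3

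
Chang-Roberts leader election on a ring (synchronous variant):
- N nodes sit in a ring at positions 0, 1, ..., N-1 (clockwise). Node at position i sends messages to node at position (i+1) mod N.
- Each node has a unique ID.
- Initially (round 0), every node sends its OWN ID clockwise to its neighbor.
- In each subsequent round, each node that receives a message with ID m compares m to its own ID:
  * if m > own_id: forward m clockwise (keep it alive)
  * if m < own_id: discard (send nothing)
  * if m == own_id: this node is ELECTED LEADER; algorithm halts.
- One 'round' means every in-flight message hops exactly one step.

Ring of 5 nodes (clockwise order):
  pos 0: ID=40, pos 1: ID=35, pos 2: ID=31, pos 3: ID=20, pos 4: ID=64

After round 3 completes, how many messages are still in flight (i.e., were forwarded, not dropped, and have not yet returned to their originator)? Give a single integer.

Round 1: pos1(id35) recv 40: fwd; pos2(id31) recv 35: fwd; pos3(id20) recv 31: fwd; pos4(id64) recv 20: drop; pos0(id40) recv 64: fwd
Round 2: pos2(id31) recv 40: fwd; pos3(id20) recv 35: fwd; pos4(id64) recv 31: drop; pos1(id35) recv 64: fwd
Round 3: pos3(id20) recv 40: fwd; pos4(id64) recv 35: drop; pos2(id31) recv 64: fwd
After round 3: 2 messages still in flight

Answer: 2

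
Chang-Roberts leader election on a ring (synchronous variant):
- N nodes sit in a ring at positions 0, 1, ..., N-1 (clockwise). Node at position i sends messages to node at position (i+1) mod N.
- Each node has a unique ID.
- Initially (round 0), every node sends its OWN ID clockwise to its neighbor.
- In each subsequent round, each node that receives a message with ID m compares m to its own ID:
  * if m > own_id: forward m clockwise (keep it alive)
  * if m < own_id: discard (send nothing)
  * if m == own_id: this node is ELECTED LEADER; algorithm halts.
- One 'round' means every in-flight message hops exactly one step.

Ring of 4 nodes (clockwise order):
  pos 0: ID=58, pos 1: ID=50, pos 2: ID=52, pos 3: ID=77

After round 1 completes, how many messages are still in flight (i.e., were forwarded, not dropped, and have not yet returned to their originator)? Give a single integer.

Answer: 2

Derivation:
Round 1: pos1(id50) recv 58: fwd; pos2(id52) recv 50: drop; pos3(id77) recv 52: drop; pos0(id58) recv 77: fwd
After round 1: 2 messages still in flight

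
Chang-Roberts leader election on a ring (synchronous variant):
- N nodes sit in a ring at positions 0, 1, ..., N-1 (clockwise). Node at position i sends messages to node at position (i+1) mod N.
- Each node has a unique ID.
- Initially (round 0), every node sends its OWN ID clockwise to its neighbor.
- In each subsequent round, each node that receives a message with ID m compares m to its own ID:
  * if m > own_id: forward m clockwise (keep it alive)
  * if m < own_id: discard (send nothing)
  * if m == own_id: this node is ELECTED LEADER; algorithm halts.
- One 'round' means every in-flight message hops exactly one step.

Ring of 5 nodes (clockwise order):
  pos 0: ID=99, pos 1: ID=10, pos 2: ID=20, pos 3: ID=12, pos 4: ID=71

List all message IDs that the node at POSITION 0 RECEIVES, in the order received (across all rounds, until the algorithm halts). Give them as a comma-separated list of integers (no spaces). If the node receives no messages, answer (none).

Answer: 71,99

Derivation:
Round 1: pos1(id10) recv 99: fwd; pos2(id20) recv 10: drop; pos3(id12) recv 20: fwd; pos4(id71) recv 12: drop; pos0(id99) recv 71: drop
Round 2: pos2(id20) recv 99: fwd; pos4(id71) recv 20: drop
Round 3: pos3(id12) recv 99: fwd
Round 4: pos4(id71) recv 99: fwd
Round 5: pos0(id99) recv 99: ELECTED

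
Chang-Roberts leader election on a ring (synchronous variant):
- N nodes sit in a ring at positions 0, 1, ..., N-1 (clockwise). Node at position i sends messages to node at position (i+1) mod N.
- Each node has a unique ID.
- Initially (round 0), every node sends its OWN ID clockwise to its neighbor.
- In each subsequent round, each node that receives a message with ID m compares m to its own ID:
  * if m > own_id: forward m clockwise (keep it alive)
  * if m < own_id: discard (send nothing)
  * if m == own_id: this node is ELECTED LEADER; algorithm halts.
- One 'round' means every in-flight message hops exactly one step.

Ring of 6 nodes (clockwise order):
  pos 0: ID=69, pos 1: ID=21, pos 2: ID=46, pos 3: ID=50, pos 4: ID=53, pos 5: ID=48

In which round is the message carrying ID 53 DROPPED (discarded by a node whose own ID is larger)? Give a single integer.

Round 1: pos1(id21) recv 69: fwd; pos2(id46) recv 21: drop; pos3(id50) recv 46: drop; pos4(id53) recv 50: drop; pos5(id48) recv 53: fwd; pos0(id69) recv 48: drop
Round 2: pos2(id46) recv 69: fwd; pos0(id69) recv 53: drop
Round 3: pos3(id50) recv 69: fwd
Round 4: pos4(id53) recv 69: fwd
Round 5: pos5(id48) recv 69: fwd
Round 6: pos0(id69) recv 69: ELECTED
Message ID 53 originates at pos 4; dropped at pos 0 in round 2

Answer: 2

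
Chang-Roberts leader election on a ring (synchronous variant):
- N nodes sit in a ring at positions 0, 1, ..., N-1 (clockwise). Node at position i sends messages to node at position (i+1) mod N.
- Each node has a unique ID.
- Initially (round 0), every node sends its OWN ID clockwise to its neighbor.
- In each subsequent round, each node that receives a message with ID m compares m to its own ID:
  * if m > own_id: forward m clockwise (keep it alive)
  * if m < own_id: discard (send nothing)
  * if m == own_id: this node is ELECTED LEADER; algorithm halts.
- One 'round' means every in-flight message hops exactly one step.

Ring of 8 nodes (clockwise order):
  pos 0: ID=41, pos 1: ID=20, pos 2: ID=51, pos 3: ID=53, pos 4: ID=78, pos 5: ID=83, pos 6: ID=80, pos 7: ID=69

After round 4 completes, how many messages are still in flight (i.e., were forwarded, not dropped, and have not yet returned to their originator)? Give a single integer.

Answer: 3

Derivation:
Round 1: pos1(id20) recv 41: fwd; pos2(id51) recv 20: drop; pos3(id53) recv 51: drop; pos4(id78) recv 53: drop; pos5(id83) recv 78: drop; pos6(id80) recv 83: fwd; pos7(id69) recv 80: fwd; pos0(id41) recv 69: fwd
Round 2: pos2(id51) recv 41: drop; pos7(id69) recv 83: fwd; pos0(id41) recv 80: fwd; pos1(id20) recv 69: fwd
Round 3: pos0(id41) recv 83: fwd; pos1(id20) recv 80: fwd; pos2(id51) recv 69: fwd
Round 4: pos1(id20) recv 83: fwd; pos2(id51) recv 80: fwd; pos3(id53) recv 69: fwd
After round 4: 3 messages still in flight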